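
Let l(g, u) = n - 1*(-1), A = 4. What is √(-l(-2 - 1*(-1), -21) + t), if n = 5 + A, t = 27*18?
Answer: 2*√119 ≈ 21.817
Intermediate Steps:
t = 486
n = 9 (n = 5 + 4 = 9)
l(g, u) = 10 (l(g, u) = 9 - 1*(-1) = 9 + 1 = 10)
√(-l(-2 - 1*(-1), -21) + t) = √(-1*10 + 486) = √(-10 + 486) = √476 = 2*√119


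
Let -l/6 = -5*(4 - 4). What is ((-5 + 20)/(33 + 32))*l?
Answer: 0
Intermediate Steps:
l = 0 (l = -(-30)*(4 - 4) = -(-30)*0 = -6*0 = 0)
((-5 + 20)/(33 + 32))*l = ((-5 + 20)/(33 + 32))*0 = (15/65)*0 = (15*(1/65))*0 = (3/13)*0 = 0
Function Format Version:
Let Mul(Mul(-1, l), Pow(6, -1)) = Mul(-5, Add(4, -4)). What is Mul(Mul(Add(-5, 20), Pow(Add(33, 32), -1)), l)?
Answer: 0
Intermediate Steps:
l = 0 (l = Mul(-6, Mul(-5, Add(4, -4))) = Mul(-6, Mul(-5, 0)) = Mul(-6, 0) = 0)
Mul(Mul(Add(-5, 20), Pow(Add(33, 32), -1)), l) = Mul(Mul(Add(-5, 20), Pow(Add(33, 32), -1)), 0) = Mul(Mul(15, Pow(65, -1)), 0) = Mul(Mul(15, Rational(1, 65)), 0) = Mul(Rational(3, 13), 0) = 0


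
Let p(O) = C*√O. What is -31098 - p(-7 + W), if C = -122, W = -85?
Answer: -31098 + 244*I*√23 ≈ -31098.0 + 1170.2*I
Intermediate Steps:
p(O) = -122*√O
-31098 - p(-7 + W) = -31098 - (-122)*√(-7 - 85) = -31098 - (-122)*√(-92) = -31098 - (-122)*2*I*√23 = -31098 - (-244)*I*√23 = -31098 + 244*I*√23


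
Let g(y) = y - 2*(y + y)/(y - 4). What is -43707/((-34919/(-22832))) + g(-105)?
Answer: -109187400351/3806171 ≈ -28687.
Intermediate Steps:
g(y) = y - 4*y/(-4 + y) (g(y) = y - 2*2*y/(-4 + y) = y - 4*y/(-4 + y))
-43707/((-34919/(-22832))) + g(-105) = -43707/((-34919/(-22832))) - 105*(-8 - 105)/(-4 - 105) = -43707/((-34919*(-1/22832))) - 105*(-113)/(-109) = -43707/34919/22832 - 105*(-1/109)*(-113) = -43707*22832/34919 - 11865/109 = -997918224/34919 - 11865/109 = -109187400351/3806171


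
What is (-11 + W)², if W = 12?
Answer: 1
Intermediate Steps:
(-11 + W)² = (-11 + 12)² = 1² = 1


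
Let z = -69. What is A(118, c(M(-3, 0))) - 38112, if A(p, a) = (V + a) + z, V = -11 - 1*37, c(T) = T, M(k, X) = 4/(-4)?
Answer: -38230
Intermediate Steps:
M(k, X) = -1 (M(k, X) = 4*(-1/4) = -1)
V = -48 (V = -11 - 37 = -48)
A(p, a) = -117 + a (A(p, a) = (-48 + a) - 69 = -117 + a)
A(118, c(M(-3, 0))) - 38112 = (-117 - 1) - 38112 = -118 - 38112 = -38230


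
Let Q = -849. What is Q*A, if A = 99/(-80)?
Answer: 84051/80 ≈ 1050.6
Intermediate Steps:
A = -99/80 (A = 99*(-1/80) = -99/80 ≈ -1.2375)
Q*A = -849*(-99/80) = 84051/80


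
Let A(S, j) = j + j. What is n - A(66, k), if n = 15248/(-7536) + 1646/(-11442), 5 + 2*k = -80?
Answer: 74400163/898197 ≈ 82.833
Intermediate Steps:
k = -85/2 (k = -5/2 + (1/2)*(-80) = -5/2 - 40 = -85/2 ≈ -42.500)
n = -1946582/898197 (n = 15248*(-1/7536) + 1646*(-1/11442) = -953/471 - 823/5721 = -1946582/898197 ≈ -2.1672)
A(S, j) = 2*j
n - A(66, k) = -1946582/898197 - 2*(-85)/2 = -1946582/898197 - 1*(-85) = -1946582/898197 + 85 = 74400163/898197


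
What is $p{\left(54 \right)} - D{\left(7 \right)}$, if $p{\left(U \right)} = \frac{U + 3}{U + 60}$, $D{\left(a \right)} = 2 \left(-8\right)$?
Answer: $\frac{33}{2} \approx 16.5$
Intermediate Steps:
$D{\left(a \right)} = -16$
$p{\left(U \right)} = \frac{3 + U}{60 + U}$
$p{\left(54 \right)} - D{\left(7 \right)} = \frac{3 + 54}{60 + 54} - -16 = \frac{1}{114} \cdot 57 + 16 = \frac{1}{2} + 16 = \frac{33}{2}$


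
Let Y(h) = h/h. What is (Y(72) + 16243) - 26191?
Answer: -9947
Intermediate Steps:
Y(h) = 1
(Y(72) + 16243) - 26191 = (1 + 16243) - 26191 = 16244 - 26191 = -9947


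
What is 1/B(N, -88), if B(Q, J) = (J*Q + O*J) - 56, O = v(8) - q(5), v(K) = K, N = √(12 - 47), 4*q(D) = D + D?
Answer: I/(4*(-135*I + 22*√35)) ≈ -0.00095976 + 0.00092531*I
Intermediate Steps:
q(D) = D/2 (q(D) = (D + D)/4 = (2*D)/4 = D/2)
N = I*√35 (N = √(-35) = I*√35 ≈ 5.9161*I)
O = 11/2 (O = 8 - 5/2 = 11/2 ≈ 5.5000)
B(Q, J) = -56 + 11*J/2 + J*Q (B(Q, J) = (J*Q + 11*J/2) - 56 = (11*J/2 + J*Q) - 56 = -56 + 11*J/2 + J*Q)
1/B(N, -88) = 1/(-56 + (11/2)*(-88) - 88*I*√35) = 1/(-56 - 484 - 88*I*√35) = 1/(-540 - 88*I*√35)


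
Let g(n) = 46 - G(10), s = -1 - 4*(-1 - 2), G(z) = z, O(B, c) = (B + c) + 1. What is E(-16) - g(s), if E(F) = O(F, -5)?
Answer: -56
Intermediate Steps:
O(B, c) = 1 + B + c
E(F) = -4 + F (E(F) = 1 + F - 5 = -4 + F)
s = 11 (s = -1 - 4*(-3) = -1 + 12 = 11)
g(n) = 36 (g(n) = 46 - 1*10 = 46 - 10 = 36)
E(-16) - g(s) = (-4 - 16) - 1*36 = -20 - 36 = -56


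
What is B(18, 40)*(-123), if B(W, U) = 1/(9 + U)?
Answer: -123/49 ≈ -2.5102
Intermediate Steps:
B(18, 40)*(-123) = -123/(9 + 40) = -123/49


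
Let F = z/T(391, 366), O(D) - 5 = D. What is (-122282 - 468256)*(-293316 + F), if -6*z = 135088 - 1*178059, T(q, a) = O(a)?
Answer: 64258255192235/371 ≈ 1.7320e+11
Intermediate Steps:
O(D) = 5 + D
T(q, a) = 5 + a
z = 42971/6 (z = -(135088 - 1*178059)/6 = -(135088 - 178059)/6 = -1/6*(-42971) = 42971/6 ≈ 7161.8)
F = 42971/2226 (F = 42971/(6*(5 + 366)) = (42971/6)/371 = (42971/6)*(1/371) = 42971/2226 ≈ 19.304)
(-122282 - 468256)*(-293316 + F) = (-122282 - 468256)*(-293316 + 42971/2226) = -590538*(-652878445/2226) = 64258255192235/371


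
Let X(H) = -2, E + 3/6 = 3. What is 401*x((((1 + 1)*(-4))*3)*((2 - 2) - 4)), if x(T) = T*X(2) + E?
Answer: -151979/2 ≈ -75990.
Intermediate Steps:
E = 5/2 (E = -½ + 3 = 5/2 ≈ 2.5000)
x(T) = 5/2 - 2*T (x(T) = T*(-2) + 5/2 = -2*T + 5/2 = 5/2 - 2*T)
401*x((((1 + 1)*(-4))*3)*((2 - 2) - 4)) = 401*(5/2 - 2*((1 + 1)*(-4))*3*((2 - 2) - 4)) = 401*(5/2 - 2*(2*(-4))*3*(0 - 4)) = 401*(5/2 - 2*(-8*3)*(-4)) = 401*(5/2 - (-48)*(-4)) = 401*(5/2 - 2*96) = 401*(5/2 - 192) = 401*(-379/2) = -151979/2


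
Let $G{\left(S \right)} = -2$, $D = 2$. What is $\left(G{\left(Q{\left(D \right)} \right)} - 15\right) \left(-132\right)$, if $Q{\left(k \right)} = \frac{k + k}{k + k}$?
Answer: $2244$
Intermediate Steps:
$Q{\left(k \right)} = 1$ ($Q{\left(k \right)} = \frac{2 k}{2 k} = 2 k \frac{1}{2 k} = 1$)
$\left(G{\left(Q{\left(D \right)} \right)} - 15\right) \left(-132\right) = \left(-2 - 15\right) \left(-132\right) = \left(-17\right) \left(-132\right) = 2244$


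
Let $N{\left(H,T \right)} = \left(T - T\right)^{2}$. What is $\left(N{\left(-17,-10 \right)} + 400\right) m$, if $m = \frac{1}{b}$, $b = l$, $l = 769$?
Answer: $\frac{400}{769} \approx 0.52016$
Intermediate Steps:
$b = 769$
$N{\left(H,T \right)} = 0$ ($N{\left(H,T \right)} = 0^{2} = 0$)
$m = \frac{1}{769} \approx 0.0013004$
$\left(N{\left(-17,-10 \right)} + 400\right) m = \left(0 + 400\right) \frac{1}{769} = 400 \cdot \frac{1}{769} = \frac{400}{769}$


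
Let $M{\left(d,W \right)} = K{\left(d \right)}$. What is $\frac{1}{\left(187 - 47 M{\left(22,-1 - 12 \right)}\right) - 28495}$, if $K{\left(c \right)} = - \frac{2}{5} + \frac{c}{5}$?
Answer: $- \frac{1}{28496} \approx -3.5093 \cdot 10^{-5}$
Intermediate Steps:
$K{\left(c \right)} = - \frac{2}{5} + \frac{c}{5}$ ($K{\left(c \right)} = \left(-2\right) \frac{1}{5} + c \frac{1}{5} = - \frac{2}{5} + \frac{c}{5}$)
$M{\left(d,W \right)} = - \frac{2}{5} + \frac{d}{5}$
$\frac{1}{\left(187 - 47 M{\left(22,-1 - 12 \right)}\right) - 28495} = \frac{1}{\left(187 - 47 \left(- \frac{2}{5} + \frac{1}{5} \cdot 22\right)\right) - 28495} = \frac{1}{\left(187 - 47 \left(- \frac{2}{5} + \frac{22}{5}\right)\right) - 28495} = \frac{1}{\left(187 - 188\right) - 28495} = \frac{1}{-1 - 28495} = \frac{1}{-28496} = - \frac{1}{28496}$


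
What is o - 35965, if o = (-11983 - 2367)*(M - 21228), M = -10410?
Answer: 453969335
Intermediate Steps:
o = 454005300 (o = (-11983 - 2367)*(-10410 - 21228) = -14350*(-31638) = 454005300)
o - 35965 = 454005300 - 35965 = 453969335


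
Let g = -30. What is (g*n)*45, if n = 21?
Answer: -28350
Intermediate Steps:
(g*n)*45 = -30*21*45 = -630*45 = -28350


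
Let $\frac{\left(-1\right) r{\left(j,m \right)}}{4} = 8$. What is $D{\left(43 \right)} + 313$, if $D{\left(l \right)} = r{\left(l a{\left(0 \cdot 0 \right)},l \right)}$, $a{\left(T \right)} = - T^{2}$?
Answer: $281$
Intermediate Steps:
$r{\left(j,m \right)} = -32$ ($r{\left(j,m \right)} = \left(-4\right) 8 = -32$)
$D{\left(l \right)} = -32$
$D{\left(43 \right)} + 313 = -32 + 313 = 281$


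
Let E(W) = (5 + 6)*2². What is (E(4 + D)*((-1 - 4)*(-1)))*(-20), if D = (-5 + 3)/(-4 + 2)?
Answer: -4400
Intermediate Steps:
D = 1 (D = -2/(-2) = -2*(-½) = 1)
E(W) = 44 (E(W) = 11*4 = 44)
(E(4 + D)*((-1 - 4)*(-1)))*(-20) = (44*((-1 - 4)*(-1)))*(-20) = (44*(-5*(-1)))*(-20) = (44*5)*(-20) = 220*(-20) = -4400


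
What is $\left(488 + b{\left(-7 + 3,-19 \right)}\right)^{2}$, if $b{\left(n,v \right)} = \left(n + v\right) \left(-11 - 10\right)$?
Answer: $942841$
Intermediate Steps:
$b{\left(n,v \right)} = - 21 n - 21 v$ ($b{\left(n,v \right)} = \left(n + v\right) \left(-21\right) = - 21 n - 21 v$)
$\left(488 + b{\left(-7 + 3,-19 \right)}\right)^{2} = \left(488 - \left(-399 + 21 \left(-7 + 3\right)\right)\right)^{2} = \left(488 + \left(\left(-21\right) \left(-4\right) + 399\right)\right)^{2} = \left(488 + \left(84 + 399\right)\right)^{2} = \left(488 + 483\right)^{2} = 971^{2} = 942841$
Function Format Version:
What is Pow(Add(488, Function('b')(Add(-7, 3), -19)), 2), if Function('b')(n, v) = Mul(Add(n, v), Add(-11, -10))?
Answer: 942841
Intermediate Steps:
Function('b')(n, v) = Add(Mul(-21, n), Mul(-21, v)) (Function('b')(n, v) = Mul(Add(n, v), -21) = Add(Mul(-21, n), Mul(-21, v)))
Pow(Add(488, Function('b')(Add(-7, 3), -19)), 2) = Pow(Add(488, Add(Mul(-21, Add(-7, 3)), Mul(-21, -19))), 2) = Pow(Add(488, Add(Mul(-21, -4), 399)), 2) = Pow(Add(488, Add(84, 399)), 2) = Pow(Add(488, 483), 2) = Pow(971, 2) = 942841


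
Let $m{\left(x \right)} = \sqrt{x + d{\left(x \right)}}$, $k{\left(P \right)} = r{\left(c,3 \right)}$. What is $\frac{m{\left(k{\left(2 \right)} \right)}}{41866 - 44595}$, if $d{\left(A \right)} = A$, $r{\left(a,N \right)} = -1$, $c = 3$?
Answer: $- \frac{i \sqrt{2}}{2729} \approx - 0.00051822 i$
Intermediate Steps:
$k{\left(P \right)} = -1$
$m{\left(x \right)} = \sqrt{2} \sqrt{x}$ ($m{\left(x \right)} = \sqrt{x + x} = \sqrt{2 x} = \sqrt{2} \sqrt{x}$)
$\frac{m{\left(k{\left(2 \right)} \right)}}{41866 - 44595} = \frac{\sqrt{2} \sqrt{-1}}{41866 - 44595} = \frac{\sqrt{2} i}{-2729} = i \sqrt{2} \left(- \frac{1}{2729}\right) = - \frac{i \sqrt{2}}{2729}$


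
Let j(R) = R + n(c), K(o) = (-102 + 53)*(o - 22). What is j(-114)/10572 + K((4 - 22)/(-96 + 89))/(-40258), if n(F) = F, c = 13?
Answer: -7065301/212803788 ≈ -0.033201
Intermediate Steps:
K(o) = 1078 - 49*o (K(o) = -49*(-22 + o) = 1078 - 49*o)
j(R) = 13 + R (j(R) = R + 13 = 13 + R)
j(-114)/10572 + K((4 - 22)/(-96 + 89))/(-40258) = (13 - 114)/10572 + (1078 - 49*(4 - 22)/(-96 + 89))/(-40258) = -101*1/10572 + (1078 - (-882)/(-7))*(-1/40258) = -101/10572 + (1078 - (-882)*(-1)/7)*(-1/40258) = -101/10572 + (1078 - 49*18/7)*(-1/40258) = -101/10572 + (1078 - 126)*(-1/40258) = -101/10572 + 952*(-1/40258) = -101/10572 - 476/20129 = -7065301/212803788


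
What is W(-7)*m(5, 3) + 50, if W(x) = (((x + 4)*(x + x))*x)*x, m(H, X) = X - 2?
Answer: 2108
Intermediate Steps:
m(H, X) = -2 + X
W(x) = 2*x**3*(4 + x) (W(x) = (((4 + x)*(2*x))*x)*x = ((2*x*(4 + x))*x)*x = (2*x**2*(4 + x))*x = 2*x**3*(4 + x))
W(-7)*m(5, 3) + 50 = (2*(-7)**3*(4 - 7))*(-2 + 3) + 50 = (2*(-343)*(-3))*1 + 50 = 2058*1 + 50 = 2058 + 50 = 2108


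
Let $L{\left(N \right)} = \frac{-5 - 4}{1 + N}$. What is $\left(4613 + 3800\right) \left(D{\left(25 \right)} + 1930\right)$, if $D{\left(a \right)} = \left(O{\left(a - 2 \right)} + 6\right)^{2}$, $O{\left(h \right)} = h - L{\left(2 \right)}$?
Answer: $24852002$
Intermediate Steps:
$L{\left(N \right)} = - \frac{9}{1 + N}$
$O{\left(h \right)} = 3 + h$ ($O{\left(h \right)} = h - - \frac{9}{1 + 2} = h - - \frac{9}{3} = h - \left(-9\right) \frac{1}{3} = h - -3 = h + 3 = 3 + h$)
$D{\left(a \right)} = \left(7 + a\right)^{2}$ ($D{\left(a \right)} = \left(\left(3 + \left(a - 2\right)\right) + 6\right)^{2} = \left(\left(3 + \left(-2 + a\right)\right) + 6\right)^{2} = \left(\left(1 + a\right) + 6\right)^{2} = \left(7 + a\right)^{2}$)
$\left(4613 + 3800\right) \left(D{\left(25 \right)} + 1930\right) = \left(4613 + 3800\right) \left(\left(7 + 25\right)^{2} + 1930\right) = 8413 \left(32^{2} + 1930\right) = 8413 \left(1024 + 1930\right) = 8413 \cdot 2954 = 24852002$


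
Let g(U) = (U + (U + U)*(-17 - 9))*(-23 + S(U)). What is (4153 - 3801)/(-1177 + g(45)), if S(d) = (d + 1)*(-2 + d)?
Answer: -176/2243951 ≈ -7.8433e-5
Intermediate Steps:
S(d) = (1 + d)*(-2 + d)
g(U) = -51*U*(-25 + U² - U) (g(U) = (U + (U + U)*(-17 - 9))*(-23 + (-2 + U² - U)) = (U + (2*U)*(-26))*(-25 + U² - U) = (U - 52*U)*(-25 + U² - U) = (-51*U)*(-25 + U² - U) = -51*U*(-25 + U² - U))
(4153 - 3801)/(-1177 + g(45)) = (4153 - 3801)/(-1177 + 51*45*(25 + 45 - 1*45²)) = 352/(-1177 + 51*45*(25 + 45 - 1*2025)) = 352/(-1177 + 51*45*(25 + 45 - 2025)) = 352/(-1177 + 51*45*(-1955)) = 352/(-1177 - 4486725) = 352/(-4487902) = 352*(-1/4487902) = -176/2243951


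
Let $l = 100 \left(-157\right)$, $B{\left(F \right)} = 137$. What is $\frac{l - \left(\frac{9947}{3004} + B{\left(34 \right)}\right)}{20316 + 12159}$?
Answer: $- \frac{9516859}{19510980} \approx -0.48777$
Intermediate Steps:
$l = -15700$
$\frac{l - \left(\frac{9947}{3004} + B{\left(34 \right)}\right)}{20316 + 12159} = \frac{-15700 + \left(\frac{19894}{-6008} - 137\right)}{20316 + 12159} = \frac{-15700 + \left(19894 \left(- \frac{1}{6008}\right) - 137\right)}{32475} = \left(-15700 - \frac{421495}{3004}\right) \frac{1}{32475} = \left(- \frac{47584295}{3004}\right) \frac{1}{32475} = - \frac{9516859}{19510980}$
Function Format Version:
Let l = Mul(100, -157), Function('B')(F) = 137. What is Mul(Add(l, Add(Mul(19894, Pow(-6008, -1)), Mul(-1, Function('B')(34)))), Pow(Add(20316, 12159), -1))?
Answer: Rational(-9516859, 19510980) ≈ -0.48777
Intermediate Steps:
l = -15700
Mul(Add(l, Add(Mul(19894, Pow(-6008, -1)), Mul(-1, Function('B')(34)))), Pow(Add(20316, 12159), -1)) = Mul(Add(-15700, Add(Mul(19894, Pow(-6008, -1)), Mul(-1, 137))), Pow(Add(20316, 12159), -1)) = Mul(Add(-15700, Add(Mul(19894, Rational(-1, 6008)), -137)), Pow(32475, -1)) = Mul(Add(-15700, Add(Rational(-9947, 3004), -137)), Rational(1, 32475)) = Mul(Add(-15700, Rational(-421495, 3004)), Rational(1, 32475)) = Mul(Rational(-47584295, 3004), Rational(1, 32475)) = Rational(-9516859, 19510980)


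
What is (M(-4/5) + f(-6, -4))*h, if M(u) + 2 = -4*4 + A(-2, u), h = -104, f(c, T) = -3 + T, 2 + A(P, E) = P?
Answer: 3016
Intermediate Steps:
A(P, E) = -2 + P
M(u) = -22 (M(u) = -2 + (-4*4 + (-2 - 2)) = -2 + (-16 - 4) = -2 - 20 = -22)
(M(-4/5) + f(-6, -4))*h = (-22 + (-3 - 4))*(-104) = (-22 - 7)*(-104) = -29*(-104) = 3016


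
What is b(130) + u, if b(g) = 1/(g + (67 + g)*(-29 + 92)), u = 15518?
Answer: 194611239/12541 ≈ 15518.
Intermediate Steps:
b(g) = 1/(4221 + 64*g) (b(g) = 1/(g + (67 + g)*63) = 1/(g + (4221 + 63*g)) = 1/(4221 + 64*g))
b(130) + u = 1/(4221 + 64*130) + 15518 = 1/(4221 + 8320) + 15518 = 1/12541 + 15518 = 194611239/12541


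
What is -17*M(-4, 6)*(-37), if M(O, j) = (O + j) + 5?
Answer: 4403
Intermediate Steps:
M(O, j) = 5 + O + j
-17*M(-4, 6)*(-37) = -17*(5 - 4 + 6)*(-37) = -17*7*(-37) = -119*(-37) = 4403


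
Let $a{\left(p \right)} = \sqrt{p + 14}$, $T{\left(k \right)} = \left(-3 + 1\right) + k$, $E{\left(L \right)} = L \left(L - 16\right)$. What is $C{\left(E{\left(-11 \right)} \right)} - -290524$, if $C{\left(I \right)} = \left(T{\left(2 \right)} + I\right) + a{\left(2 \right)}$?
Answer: $290825$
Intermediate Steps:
$E{\left(L \right)} = L \left(-16 + L\right)$
$T{\left(k \right)} = -2 + k$
$a{\left(p \right)} = \sqrt{14 + p}$
$C{\left(I \right)} = 4 + I$ ($C{\left(I \right)} = \left(\left(-2 + 2\right) + I\right) + \sqrt{14 + 2} = \left(0 + I\right) + \sqrt{16} = I + 4 = 4 + I$)
$C{\left(E{\left(-11 \right)} \right)} - -290524 = \left(4 - 11 \left(-16 - 11\right)\right) - -290524 = \left(4 - -297\right) + 290524 = \left(4 + 297\right) + 290524 = 301 + 290524 = 290825$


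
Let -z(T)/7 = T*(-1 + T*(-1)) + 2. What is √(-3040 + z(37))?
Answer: 2*√1697 ≈ 82.389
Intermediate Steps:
z(T) = -14 - 7*T*(-1 - T) (z(T) = -7*(T*(-1 + T*(-1)) + 2) = -7*(T*(-1 - T) + 2) = -7*(2 + T*(-1 - T)) = -14 - 7*T*(-1 - T))
√(-3040 + z(37)) = √(-3040 + (-14 + 7*37 + 7*37²)) = √(-3040 + (-14 + 259 + 7*1369)) = √(-3040 + (-14 + 259 + 9583)) = √(-3040 + 9828) = √6788 = 2*√1697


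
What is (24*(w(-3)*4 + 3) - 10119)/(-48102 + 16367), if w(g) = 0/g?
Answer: 10047/31735 ≈ 0.31659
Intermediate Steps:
w(g) = 0
(24*(w(-3)*4 + 3) - 10119)/(-48102 + 16367) = (24*(0*4 + 3) - 10119)/(-48102 + 16367) = (24*(0 + 3) - 10119)/(-31735) = (24*3 - 10119)*(-1/31735) = (72 - 10119)*(-1/31735) = -10047*(-1/31735) = 10047/31735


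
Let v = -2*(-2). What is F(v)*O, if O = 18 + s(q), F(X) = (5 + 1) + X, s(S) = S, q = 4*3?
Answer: 300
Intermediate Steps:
q = 12
v = 4
F(X) = 6 + X
O = 30 (O = 18 + 12 = 30)
F(v)*O = (6 + 4)*30 = 10*30 = 300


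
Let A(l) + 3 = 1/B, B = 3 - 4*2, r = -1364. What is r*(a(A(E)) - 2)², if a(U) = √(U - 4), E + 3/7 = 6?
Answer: 21824/5 + 32736*I*√5/5 ≈ 4364.8 + 14640.0*I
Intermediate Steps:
E = 39/7 (E = -3/7 + 6 = 39/7 ≈ 5.5714)
B = -5 (B = 3 - 8 = -5)
A(l) = -16/5 (A(l) = -3 + 1/(-5) = -3 - ⅕ = -16/5)
a(U) = √(-4 + U)
r*(a(A(E)) - 2)² = -1364*(√(-4 - 16/5) - 2)² = -1364*(√(-36/5) - 2)² = -1364*(6*I*√5/5 - 2)² = -1364*(-2 + 6*I*√5/5)²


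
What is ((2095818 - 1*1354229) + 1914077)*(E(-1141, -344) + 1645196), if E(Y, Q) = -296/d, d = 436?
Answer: 476230731259140/109 ≈ 4.3691e+12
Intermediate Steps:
E(Y, Q) = -74/109 (E(Y, Q) = -296/436 = -296*1/436 = -74/109)
((2095818 - 1*1354229) + 1914077)*(E(-1141, -344) + 1645196) = ((2095818 - 1*1354229) + 1914077)*(-74/109 + 1645196) = ((2095818 - 1354229) + 1914077)*(179326290/109) = (741589 + 1914077)*(179326290/109) = 2655666*(179326290/109) = 476230731259140/109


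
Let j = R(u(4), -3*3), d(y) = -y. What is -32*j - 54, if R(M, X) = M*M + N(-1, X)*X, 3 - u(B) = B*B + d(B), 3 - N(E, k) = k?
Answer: 810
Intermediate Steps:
N(E, k) = 3 - k
u(B) = 3 + B - B² (u(B) = 3 - (B*B - B) = 3 - (B² - B) = 3 + (B - B²) = 3 + B - B²)
R(M, X) = M² + X*(3 - X) (R(M, X) = M*M + (3 - X)*X = M² + X*(3 - X))
j = -27 (j = (3 + 4 - 1*4²)² - (-3*3)*(-3 - 3*3) = (3 + 4 - 1*16)² - 1*(-9)*(-3 - 9) = (3 + 4 - 16)² - 1*(-9)*(-12) = (-9)² - 108 = 81 - 108 = -27)
-32*j - 54 = -32*(-27) - 54 = 864 - 54 = 810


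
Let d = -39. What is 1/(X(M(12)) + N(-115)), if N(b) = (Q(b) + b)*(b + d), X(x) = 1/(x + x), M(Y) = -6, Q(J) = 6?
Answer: 12/201431 ≈ 5.9574e-5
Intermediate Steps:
X(x) = 1/(2*x)
N(b) = (-39 + b)*(6 + b) (N(b) = (6 + b)*(b - 39) = (6 + b)*(-39 + b) = (-39 + b)*(6 + b))
1/(X(M(12)) + N(-115)) = 1/((½)/(-6) + (-234 + (-115)² - 33*(-115))) = 1/((½)*(-⅙) + (-234 + 13225 + 3795)) = 1/(-1/12 + 16786) = 1/(201431/12) = 12/201431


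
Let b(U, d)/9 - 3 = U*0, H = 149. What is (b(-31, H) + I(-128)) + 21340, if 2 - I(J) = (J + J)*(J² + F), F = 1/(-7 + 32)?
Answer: 105392081/25 ≈ 4.2157e+6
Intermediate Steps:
b(U, d) = 27 (b(U, d) = 27 + 9*(U*0) = 27 + 9*0 = 27 + 0 = 27)
F = 1/25 ≈ 0.040000
I(J) = 2 - 2*J*(1/25 + J²) (I(J) = 2 - (J + J)*(J² + 1/25) = 2 - 2*J*(1/25 + J²))
(b(-31, H) + I(-128)) + 21340 = (27 + (2 - 2*(-128)³ - 2/25*(-128))) + 21340 = (27 + (2 - 2*(-2097152) + 256/25)) + 21340 = (27 + (2 + 4194304 + 256/25)) + 21340 = (27 + 104857906/25) + 21340 = 104858581/25 + 21340 = 105392081/25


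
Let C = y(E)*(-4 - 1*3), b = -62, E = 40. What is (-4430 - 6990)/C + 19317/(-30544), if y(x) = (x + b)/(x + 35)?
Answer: -13081955409/2351888 ≈ -5562.3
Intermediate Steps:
y(x) = (-62 + x)/(35 + x) (y(x) = (x - 62)/(x + 35) = (-62 + x)/(35 + x))
C = 154/75 (C = ((-62 + 40)/(35 + 40))*(-4 - 1*3) = (-22/75)*(-4 - 3) = ((1/75)*(-22))*(-7) = -22/75*(-7) = 154/75 ≈ 2.0533)
(-4430 - 6990)/C + 19317/(-30544) = (-4430 - 6990)/(154/75) + 19317/(-30544) = -11420*75/154 + 19317*(-1/30544) = -428250/77 - 19317/30544 = -13081955409/2351888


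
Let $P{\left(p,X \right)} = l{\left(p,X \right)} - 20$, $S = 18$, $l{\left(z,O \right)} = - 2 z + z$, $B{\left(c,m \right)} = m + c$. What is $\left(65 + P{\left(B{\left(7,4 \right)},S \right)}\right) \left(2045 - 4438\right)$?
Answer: $-81362$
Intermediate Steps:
$B{\left(c,m \right)} = c + m$
$l{\left(z,O \right)} = - z$
$P{\left(p,X \right)} = -20 - p$ ($P{\left(p,X \right)} = - p - 20 = -20 - p$)
$\left(65 + P{\left(B{\left(7,4 \right)},S \right)}\right) \left(2045 - 4438\right) = \left(65 - 31\right) \left(2045 - 4438\right) = \left(65 - 31\right) \left(-2393\right) = 34 \left(-2393\right) = -81362$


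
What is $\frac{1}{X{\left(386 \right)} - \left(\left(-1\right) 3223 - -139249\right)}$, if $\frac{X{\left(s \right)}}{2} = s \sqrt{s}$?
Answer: $- \frac{68013}{9136511426} - \frac{193 \sqrt{386}}{4568255713} \approx -8.2741 \cdot 10^{-6}$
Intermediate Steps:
$X{\left(s \right)} = 2 s^{\frac{3}{2}}$ ($X{\left(s \right)} = 2 s \sqrt{s} = 2 s^{\frac{3}{2}}$)
$\frac{1}{X{\left(386 \right)} - \left(\left(-1\right) 3223 - -139249\right)} = \frac{1}{2 \cdot 386^{\frac{3}{2}} - \left(\left(-1\right) 3223 - -139249\right)} = \frac{1}{2 \cdot 386 \sqrt{386} - \left(-3223 + 139249\right)} = \frac{1}{772 \sqrt{386} - 136026} = \frac{1}{-136026 + 772 \sqrt{386}}$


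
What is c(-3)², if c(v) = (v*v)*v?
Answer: 729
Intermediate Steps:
c(v) = v³ (c(v) = v²*v = v³)
c(-3)² = ((-3)³)² = (-27)² = 729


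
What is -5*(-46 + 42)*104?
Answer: 2080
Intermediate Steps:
-5*(-46 + 42)*104 = -5*(-4)*104 = 20*104 = 2080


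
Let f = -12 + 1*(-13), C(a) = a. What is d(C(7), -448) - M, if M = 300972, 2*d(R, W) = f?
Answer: -601969/2 ≈ -3.0098e+5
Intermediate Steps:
f = -25 (f = -12 - 13 = -25)
d(R, W) = -25/2 (d(R, W) = (1/2)*(-25) = -25/2)
d(C(7), -448) - M = -25/2 - 1*300972 = -25/2 - 300972 = -601969/2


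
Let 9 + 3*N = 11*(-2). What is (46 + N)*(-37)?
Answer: -3959/3 ≈ -1319.7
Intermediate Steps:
N = -31/3 (N = -3 + (11*(-2))/3 = -3 + (⅓)*(-22) = -3 - 22/3 = -31/3 ≈ -10.333)
(46 + N)*(-37) = (46 - 31/3)*(-37) = (107/3)*(-37) = -3959/3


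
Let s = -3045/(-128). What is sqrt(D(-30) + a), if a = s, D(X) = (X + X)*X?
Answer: sqrt(466890)/16 ≈ 42.706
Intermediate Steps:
D(X) = 2*X**2 (D(X) = (2*X)*X = 2*X**2)
s = 3045/128 (s = -3045*(-1/128) = 3045/128 ≈ 23.789)
a = 3045/128 ≈ 23.789
sqrt(D(-30) + a) = sqrt(2*(-30)**2 + 3045/128) = sqrt(2*900 + 3045/128) = sqrt(1800 + 3045/128) = sqrt(233445/128) = sqrt(466890)/16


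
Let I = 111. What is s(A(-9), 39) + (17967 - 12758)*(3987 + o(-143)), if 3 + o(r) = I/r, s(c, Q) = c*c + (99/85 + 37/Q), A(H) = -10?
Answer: 756601883861/36465 ≈ 2.0749e+7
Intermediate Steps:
s(c, Q) = 99/85 + c² + 37/Q (s(c, Q) = c² + (99*(1/85) + 37/Q) = c² + (99/85 + 37/Q) = 99/85 + c² + 37/Q)
o(r) = -3 + 111/r
s(A(-9), 39) + (17967 - 12758)*(3987 + o(-143)) = (99/85 + (-10)² + 37/39) + (17967 - 12758)*(3987 + (-3 + 111/(-143))) = (99/85 + 100 + 37*(1/39)) + 5209*(3987 + (-3 + 111*(-1/143))) = (99/85 + 100 + 37/39) + 5209*(3987 + (-3 - 111/143)) = 338506/3315 + 5209*(3987 - 540/143) = 338506/3315 + 5209*(569601/143) = 338506/3315 + 2967051609/143 = 756601883861/36465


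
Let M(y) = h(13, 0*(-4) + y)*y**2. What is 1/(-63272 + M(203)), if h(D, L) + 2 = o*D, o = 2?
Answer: 1/925744 ≈ 1.0802e-6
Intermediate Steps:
h(D, L) = -2 + 2*D
M(y) = 24*y**2 (M(y) = (-2 + 2*13)*y**2 = (-2 + 26)*y**2 = 24*y**2)
1/(-63272 + M(203)) = 1/(-63272 + 24*203**2) = 1/(-63272 + 24*41209) = 1/(-63272 + 989016) = 1/925744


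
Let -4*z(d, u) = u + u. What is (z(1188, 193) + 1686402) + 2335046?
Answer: 8042703/2 ≈ 4.0214e+6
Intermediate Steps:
z(d, u) = -u/2 (z(d, u) = -(u + u)/4 = -u/2)
(z(1188, 193) + 1686402) + 2335046 = (-½*193 + 1686402) + 2335046 = (-193/2 + 1686402) + 2335046 = 3372611/2 + 2335046 = 8042703/2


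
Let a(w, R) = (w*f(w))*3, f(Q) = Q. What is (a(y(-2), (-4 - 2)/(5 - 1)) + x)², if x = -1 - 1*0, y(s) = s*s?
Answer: 2209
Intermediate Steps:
y(s) = s²
a(w, R) = 3*w² (a(w, R) = (w*w)*3 = w²*3 = 3*w²)
x = -1 (x = -1 + 0 = -1)
(a(y(-2), (-4 - 2)/(5 - 1)) + x)² = (3*((-2)²)² - 1)² = (3*4² - 1)² = (3*16 - 1)² = (48 - 1)² = 47² = 2209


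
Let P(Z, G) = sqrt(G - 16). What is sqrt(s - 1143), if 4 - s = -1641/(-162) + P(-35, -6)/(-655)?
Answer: sqrt(-159733729950 + 212220*I*sqrt(22))/11790 ≈ 0.00010562 + 33.899*I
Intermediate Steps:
P(Z, G) = sqrt(-16 + G)
s = -331/54 + I*sqrt(22)/655 (s = 4 - (-1641/(-162) + sqrt(-16 - 6)/(-655)) = 4 - (-1641*(-1/162) + sqrt(-22)*(-1/655)) = 4 - (547/54 + (I*sqrt(22))*(-1/655)) = 4 - (547/54 - I*sqrt(22)/655) = 4 + (-547/54 + I*sqrt(22)/655) = -331/54 + I*sqrt(22)/655 ≈ -6.1296 + 0.0071609*I)
sqrt(s - 1143) = sqrt((-331/54 + I*sqrt(22)/655) - 1143) = sqrt(-62053/54 + I*sqrt(22)/655)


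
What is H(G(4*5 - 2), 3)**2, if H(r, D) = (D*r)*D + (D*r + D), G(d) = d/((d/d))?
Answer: 47961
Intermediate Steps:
G(d) = d (G(d) = d/1 = d*1 = d)
H(r, D) = D + D*r + r*D**2 (H(r, D) = r*D**2 + (D + D*r) = D + D*r + r*D**2)
H(G(4*5 - 2), 3)**2 = (3*(1 + (4*5 - 2) + 3*(4*5 - 2)))**2 = (3*(1 + (20 - 2) + 3*(20 - 2)))**2 = (3*(1 + 18 + 3*18))**2 = (3*(1 + 18 + 54))**2 = (3*73)**2 = 219**2 = 47961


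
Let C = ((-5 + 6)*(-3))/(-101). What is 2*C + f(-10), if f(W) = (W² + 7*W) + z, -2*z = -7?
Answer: 6779/202 ≈ 33.559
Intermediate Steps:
z = 7/2 (z = -½*(-7) = 7/2 ≈ 3.5000)
f(W) = 7/2 + W² + 7*W (f(W) = (W² + 7*W) + 7/2 = 7/2 + W² + 7*W)
C = 3/101 (C = (1*(-3))*(-1/101) = -3*(-1/101) = 3/101 ≈ 0.029703)
2*C + f(-10) = 2*(3/101) + (7/2 + (-10)² + 7*(-10)) = 6/101 + (7/2 + 100 - 70) = 6/101 + 67/2 = 6779/202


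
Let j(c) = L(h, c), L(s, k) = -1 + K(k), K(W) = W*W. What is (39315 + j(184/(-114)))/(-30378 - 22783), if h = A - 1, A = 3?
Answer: -127739650/172720089 ≈ -0.73958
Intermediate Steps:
h = 2 (h = 3 - 1 = 2)
K(W) = W²
L(s, k) = -1 + k²
j(c) = -1 + c²
(39315 + j(184/(-114)))/(-30378 - 22783) = (39315 + (-1 + (184/(-114))²))/(-30378 - 22783) = (39315 + (-1 + (184*(-1/114))²))/(-53161) = (39315 + (-1 + (-92/57)²))*(-1/53161) = (39315 + (-1 + 8464/3249))*(-1/53161) = (39315 + 5215/3249)*(-1/53161) = (127739650/3249)*(-1/53161) = -127739650/172720089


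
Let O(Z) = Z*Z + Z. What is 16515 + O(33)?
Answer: 17637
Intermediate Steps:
O(Z) = Z + Z**2 (O(Z) = Z**2 + Z = Z + Z**2)
16515 + O(33) = 16515 + 33*(1 + 33) = 16515 + 33*34 = 16515 + 1122 = 17637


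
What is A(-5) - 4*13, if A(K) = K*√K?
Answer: -52 - 5*I*√5 ≈ -52.0 - 11.18*I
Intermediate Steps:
A(K) = K^(3/2)
A(-5) - 4*13 = (-5)^(3/2) - 4*13 = -5*I*√5 - 52 = -52 - 5*I*√5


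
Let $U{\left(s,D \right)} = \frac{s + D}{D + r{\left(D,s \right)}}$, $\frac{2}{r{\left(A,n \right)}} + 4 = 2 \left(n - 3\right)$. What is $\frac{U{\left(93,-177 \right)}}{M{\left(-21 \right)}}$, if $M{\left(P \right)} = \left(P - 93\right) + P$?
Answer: $- \frac{352}{100125} \approx -0.0035156$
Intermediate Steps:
$r{\left(A,n \right)} = \frac{2}{-10 + 2 n}$ ($r{\left(A,n \right)} = \frac{2}{-4 + 2 \left(n - 3\right)} = \frac{2}{-4 + 2 \left(-3 + n\right)} = \frac{2}{-4 + \left(-6 + 2 n\right)} = \frac{2}{-10 + 2 n}$)
$U{\left(s,D \right)} = \frac{D + s}{D + \frac{1}{-5 + s}}$ ($U{\left(s,D \right)} = \frac{s + D}{D + \frac{1}{-5 + s}} = \frac{D + s}{D + \frac{1}{-5 + s}}$)
$M{\left(P \right)} = -93 + 2 P$ ($M{\left(P \right)} = \left(-93 + P\right) + P = -93 + 2 P$)
$\frac{U{\left(93,-177 \right)}}{M{\left(-21 \right)}} = \frac{\frac{1}{1 - 177 \left(-5 + 93\right)} \left(-5 + 93\right) \left(-177 + 93\right)}{-93 + 2 \left(-21\right)} = \frac{\frac{1}{1 - 15576} \cdot 88 \left(-84\right)}{-93 - 42} = \frac{\frac{1}{1 - 15576} \cdot 88 \left(-84\right)}{-135} = \frac{1}{-15575} \cdot 88 \left(-84\right) \left(- \frac{1}{135}\right) = \left(- \frac{1}{15575}\right) 88 \left(-84\right) \left(- \frac{1}{135}\right) = \frac{1056}{2225} \left(- \frac{1}{135}\right) = - \frac{352}{100125}$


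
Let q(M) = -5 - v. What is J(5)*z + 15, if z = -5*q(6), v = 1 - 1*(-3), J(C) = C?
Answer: 240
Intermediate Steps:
v = 4 (v = 1 + 3 = 4)
q(M) = -9 (q(M) = -5 - 1*4 = -5 - 4 = -9)
z = 45 (z = -5*(-9) = 45)
J(5)*z + 15 = 5*45 + 15 = 225 + 15 = 240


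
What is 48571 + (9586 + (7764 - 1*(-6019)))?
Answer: 71940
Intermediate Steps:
48571 + (9586 + (7764 - 1*(-6019))) = 48571 + (9586 + (7764 + 6019)) = 48571 + (9586 + 13783) = 48571 + 23369 = 71940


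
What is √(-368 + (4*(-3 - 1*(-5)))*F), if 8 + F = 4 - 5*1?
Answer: 2*I*√110 ≈ 20.976*I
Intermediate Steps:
F = -9 (F = -8 + (4 - 5*1) = -8 + (4 - 5) = -8 - 1 = -9)
√(-368 + (4*(-3 - 1*(-5)))*F) = √(-368 + (4*(-3 - 1*(-5)))*(-9)) = √(-368 + (4*(-3 + 5))*(-9)) = √(-368 + (4*2)*(-9)) = √(-368 + 8*(-9)) = √(-368 - 72) = √(-440) = 2*I*√110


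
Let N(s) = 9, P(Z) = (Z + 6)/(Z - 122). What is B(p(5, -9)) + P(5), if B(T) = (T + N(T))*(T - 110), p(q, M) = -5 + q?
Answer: -115841/117 ≈ -990.09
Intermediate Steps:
P(Z) = (6 + Z)/(-122 + Z)
B(T) = (-110 + T)*(9 + T) (B(T) = (T + 9)*(T - 110) = (9 + T)*(-110 + T) = (-110 + T)*(9 + T))
B(p(5, -9)) + P(5) = (-990 + (-5 + 5)² - 101*(-5 + 5)) + (6 + 5)/(-122 + 5) = (-990 + 0² - 101*0) + 11/(-117) = (-990 + 0 + 0) - 1/117*11 = -990 - 11/117 = -115841/117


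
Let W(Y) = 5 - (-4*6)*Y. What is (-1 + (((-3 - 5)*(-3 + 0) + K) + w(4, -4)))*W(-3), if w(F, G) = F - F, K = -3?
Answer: -1340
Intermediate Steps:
w(F, G) = 0
W(Y) = 5 + 24*Y (W(Y) = 5 - (-24)*Y = 5 + 24*Y)
(-1 + (((-3 - 5)*(-3 + 0) + K) + w(4, -4)))*W(-3) = (-1 + (((-3 - 5)*(-3 + 0) - 3) + 0))*(5 + 24*(-3)) = (-1 + ((-8*(-3) - 3) + 0))*(5 - 72) = (-1 + ((24 - 3) + 0))*(-67) = (-1 + (21 + 0))*(-67) = (-1 + 21)*(-67) = 20*(-67) = -1340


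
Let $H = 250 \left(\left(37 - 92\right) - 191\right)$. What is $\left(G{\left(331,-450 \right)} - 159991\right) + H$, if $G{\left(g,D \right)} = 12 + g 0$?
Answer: $-221479$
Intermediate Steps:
$G{\left(g,D \right)} = 12$ ($G{\left(g,D \right)} = 12 + 0 = 12$)
$H = -61500$ ($H = 250 \left(\left(37 - 92\right) - 191\right) = 250 \left(-55 - 191\right) = 250 \left(-246\right) = -61500$)
$\left(G{\left(331,-450 \right)} - 159991\right) + H = \left(12 - 159991\right) - 61500 = -159979 - 61500 = -221479$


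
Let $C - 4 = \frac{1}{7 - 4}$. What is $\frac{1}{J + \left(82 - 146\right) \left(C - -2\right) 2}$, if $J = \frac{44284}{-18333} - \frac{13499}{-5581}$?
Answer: $- \frac{102316473}{82944225949} \approx -0.0012336$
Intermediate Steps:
$C = \frac{13}{3}$ ($C = 4 + \frac{1}{7 - 4} = 4 + \frac{1}{3} = \frac{13}{3} \approx 4.3333$)
$J = \frac{328163}{102316473}$ ($J = 44284 \left(- \frac{1}{18333}\right) - - \frac{13499}{5581} = - \frac{44284}{18333} + \frac{13499}{5581} = \frac{328163}{102316473} \approx 0.0032073$)
$\frac{1}{J + \left(82 - 146\right) \left(C - -2\right) 2} = \frac{1}{\frac{328163}{102316473} + \left(82 - 146\right) \left(\frac{13}{3} - -2\right) 2} = \frac{1}{\frac{328163}{102316473} - 64 \left(\frac{13}{3} + \left(-3 + 5\right)\right) 2} = \frac{1}{\frac{328163}{102316473} - 64 \left(\frac{13}{3} + 2\right) 2} = \frac{1}{\frac{328163}{102316473} - 64 \cdot \frac{19}{3} \cdot 2} = \frac{1}{\frac{328163}{102316473} - \frac{2432}{3}} = \frac{1}{- \frac{82944225949}{102316473}} = - \frac{102316473}{82944225949}$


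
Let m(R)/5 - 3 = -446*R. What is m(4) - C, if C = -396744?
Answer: 387839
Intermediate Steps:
m(R) = 15 - 2230*R (m(R) = 15 + 5*(-446*R) = 15 - 2230*R)
m(4) - C = (15 - 2230*4) - 1*(-396744) = (15 - 8920) + 396744 = -8905 + 396744 = 387839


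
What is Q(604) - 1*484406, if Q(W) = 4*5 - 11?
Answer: -484397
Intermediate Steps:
Q(W) = 9 (Q(W) = 20 - 11 = 9)
Q(604) - 1*484406 = 9 - 1*484406 = 9 - 484406 = -484397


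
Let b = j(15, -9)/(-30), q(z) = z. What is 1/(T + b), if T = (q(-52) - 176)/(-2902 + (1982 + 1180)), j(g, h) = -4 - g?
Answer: -78/19 ≈ -4.1053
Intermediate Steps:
b = 19/30 (b = (-4 - 1*15)/(-30) = (-4 - 15)*(-1/30) = -19*(-1/30) = 19/30 ≈ 0.63333)
T = -57/65 (T = (-52 - 176)/(-2902 + (1982 + 1180)) = -228/(-2902 + 3162) = -228/260 = -228*1/260 = -57/65 ≈ -0.87692)
1/(T + b) = 1/(-57/65 + 19/30) = 1/(-19/78) = -78/19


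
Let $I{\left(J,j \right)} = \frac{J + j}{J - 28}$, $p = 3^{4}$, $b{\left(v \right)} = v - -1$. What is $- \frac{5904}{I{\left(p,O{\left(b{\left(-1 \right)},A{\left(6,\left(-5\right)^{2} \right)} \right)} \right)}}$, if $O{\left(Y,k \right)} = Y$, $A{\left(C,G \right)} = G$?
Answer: $- \frac{34768}{9} \approx -3863.1$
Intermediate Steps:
$b{\left(v \right)} = 1 + v$ ($b{\left(v \right)} = v + 1 = 1 + v$)
$p = 81$
$I{\left(J,j \right)} = \frac{J + j}{-28 + J}$
$- \frac{5904}{I{\left(p,O{\left(b{\left(-1 \right)},A{\left(6,\left(-5\right)^{2} \right)} \right)} \right)}} = - \frac{5904}{\frac{1}{-28 + 81} \left(81 + \left(1 - 1\right)\right)} = - \frac{5904}{\frac{1}{53} \left(81 + 0\right)} = - \frac{5904}{\frac{1}{53} \cdot 81} = - \frac{5904}{\frac{81}{53}} = \left(-5904\right) \frac{53}{81} = - \frac{34768}{9}$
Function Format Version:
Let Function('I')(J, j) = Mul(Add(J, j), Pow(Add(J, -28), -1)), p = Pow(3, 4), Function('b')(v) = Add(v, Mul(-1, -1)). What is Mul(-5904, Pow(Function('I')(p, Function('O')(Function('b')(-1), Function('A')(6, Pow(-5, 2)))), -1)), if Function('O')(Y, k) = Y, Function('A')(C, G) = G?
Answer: Rational(-34768, 9) ≈ -3863.1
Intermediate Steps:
Function('b')(v) = Add(1, v) (Function('b')(v) = Add(v, 1) = Add(1, v))
p = 81
Function('I')(J, j) = Mul(Pow(Add(-28, J), -1), Add(J, j)) (Function('I')(J, j) = Mul(Add(J, j), Pow(Add(-28, J), -1)) = Mul(Pow(Add(-28, J), -1), Add(J, j)))
Mul(-5904, Pow(Function('I')(p, Function('O')(Function('b')(-1), Function('A')(6, Pow(-5, 2)))), -1)) = Mul(-5904, Pow(Mul(Pow(Add(-28, 81), -1), Add(81, Add(1, -1))), -1)) = Mul(-5904, Pow(Mul(Pow(53, -1), Add(81, 0)), -1)) = Mul(-5904, Pow(Mul(Rational(1, 53), 81), -1)) = Mul(-5904, Pow(Rational(81, 53), -1)) = Mul(-5904, Rational(53, 81)) = Rational(-34768, 9)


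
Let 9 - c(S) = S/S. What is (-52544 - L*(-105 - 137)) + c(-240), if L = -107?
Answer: -78430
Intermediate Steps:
c(S) = 8 (c(S) = 9 - S/S = 9 - 1*1 = 9 - 1 = 8)
(-52544 - L*(-105 - 137)) + c(-240) = (-52544 - (-107)*(-105 - 137)) + 8 = (-52544 - (-107)*(-242)) + 8 = (-52544 - 1*25894) + 8 = (-52544 - 25894) + 8 = -78438 + 8 = -78430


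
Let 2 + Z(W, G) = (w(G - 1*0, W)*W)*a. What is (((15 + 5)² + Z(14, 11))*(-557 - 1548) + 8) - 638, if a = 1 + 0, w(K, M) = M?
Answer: -1251000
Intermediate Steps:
a = 1
Z(W, G) = -2 + W² (Z(W, G) = -2 + (W*W)*1 = -2 + W²*1 = -2 + W²)
(((15 + 5)² + Z(14, 11))*(-557 - 1548) + 8) - 638 = (((15 + 5)² + (-2 + 14²))*(-557 - 1548) + 8) - 638 = ((20² + (-2 + 196))*(-2105) + 8) - 638 = ((400 + 194)*(-2105) + 8) - 638 = (594*(-2105) + 8) - 638 = (-1250370 + 8) - 638 = -1250362 - 638 = -1251000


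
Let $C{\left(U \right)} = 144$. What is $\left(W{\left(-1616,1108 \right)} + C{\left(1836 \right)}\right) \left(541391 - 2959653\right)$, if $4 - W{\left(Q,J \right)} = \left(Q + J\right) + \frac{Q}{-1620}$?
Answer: $- \frac{641506870312}{405} \approx -1.584 \cdot 10^{9}$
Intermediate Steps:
$W{\left(Q,J \right)} = 4 - J - \frac{1619 Q}{1620}$ ($W{\left(Q,J \right)} = 4 - \left(\left(Q + J\right) + \frac{Q}{-1620}\right) = 4 - \left(\left(J + Q\right) + Q \left(- \frac{1}{1620}\right)\right) = 4 - \left(\left(J + Q\right) - \frac{Q}{1620}\right) = 4 - \left(J + \frac{1619 Q}{1620}\right) = 4 - J - \frac{1619 Q}{1620}$)
$\left(W{\left(-1616,1108 \right)} + C{\left(1836 \right)}\right) \left(541391 - 2959653\right) = \left(\left(4 - 1108 - - \frac{654076}{405}\right) + 144\right) \left(541391 - 2959653\right) = \left(\left(4 - 1108 + \frac{654076}{405}\right) + 144\right) \left(-2418262\right) = \left(\frac{206956}{405} + 144\right) \left(-2418262\right) = \frac{265276}{405} \left(-2418262\right) = - \frac{641506870312}{405}$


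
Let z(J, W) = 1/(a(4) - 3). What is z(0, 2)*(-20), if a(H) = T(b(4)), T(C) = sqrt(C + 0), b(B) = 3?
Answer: 10 + 10*sqrt(3)/3 ≈ 15.773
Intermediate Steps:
T(C) = sqrt(C)
a(H) = sqrt(3)
z(J, W) = 1/(-3 + sqrt(3)) (z(J, W) = 1/(sqrt(3) - 3) = 1/(-3 + sqrt(3)))
z(0, 2)*(-20) = (-1/2 - sqrt(3)/6)*(-20) = 10 + 10*sqrt(3)/3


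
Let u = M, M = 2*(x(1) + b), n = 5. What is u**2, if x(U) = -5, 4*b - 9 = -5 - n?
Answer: 441/4 ≈ 110.25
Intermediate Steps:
b = -1/4 (b = 9/4 + (-5 - 1*5)/4 = 9/4 + (-5 - 5)/4 = 9/4 + (1/4)*(-10) = 9/4 - 5/2 = -1/4 ≈ -0.25000)
M = -21/2 (M = 2*(-5 - 1/4) = 2*(-21/4) = -21/2 ≈ -10.500)
u = -21/2 ≈ -10.500
u**2 = (-21/2)**2 = 441/4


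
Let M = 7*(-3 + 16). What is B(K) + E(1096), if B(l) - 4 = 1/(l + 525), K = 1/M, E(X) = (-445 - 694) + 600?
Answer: -25560069/47776 ≈ -535.00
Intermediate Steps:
M = 91 (M = 7*13 = 91)
E(X) = -539 (E(X) = -1139 + 600 = -539)
K = 1/91 ≈ 0.010989
B(l) = 4 + 1/(525 + l) (B(l) = 4 + 1/(l + 525) = 4 + 1/(525 + l))
B(K) + E(1096) = (2101 + 4*(1/91))/(525 + 1/91) - 539 = (2101 + 4/91)/(47776/91) - 539 = (91/47776)*(191195/91) - 539 = 191195/47776 - 539 = -25560069/47776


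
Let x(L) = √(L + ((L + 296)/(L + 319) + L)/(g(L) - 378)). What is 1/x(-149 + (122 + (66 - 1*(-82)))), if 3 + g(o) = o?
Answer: 20*√3943580498/13788743 ≈ 0.091086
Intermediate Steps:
g(o) = -3 + o
x(L) = √(L + (L + (296 + L)/(319 + L))/(-381 + L)) (x(L) = √(L + ((L + 296)/(L + 319) + L)/((-3 + L) - 378)) = √(L + ((296 + L)/(319 + L) + L)/(-381 + L)) = √(L + (L + (296 + L)/(319 + L))/(-381 + L)))
1/x(-149 + (122 + (66 - 1*(-82)))) = 1/(√((112776 - (-149 + (122 + (66 - 1*(-82))))⁴ - 46184735*(-149 + (122 + (66 - 1*(-82)))) + 442*(-149 + (122 + (66 - 1*(-82))))³ + 97978*(-149 + (122 + (66 - 1*(-82))))²)/(-46306359 - (-149 + (122 + (66 - 1*(-82))))³ + 443*(-149 + (122 + (66 - 1*(-82))))² + 97917*(-149 + (122 + (66 - 1*(-82))))))) = 1/(√((112776 - (-149 + (122 + (66 + 82)))⁴ - 46184735*(-149 + (122 + (66 + 82))) + 442*(-149 + (122 + (66 + 82)))³ + 97978*(-149 + (122 + (66 + 82)))²)/(-46306359 - (-149 + (122 + (66 + 82)))³ + 443*(-149 + (122 + (66 + 82)))² + 97917*(-149 + (122 + (66 + 82)))))) = 1/(√((112776 - (-149 + (122 + 148))⁴ - 46184735*(-149 + (122 + 148)) + 442*(-149 + (122 + 148))³ + 97978*(-149 + (122 + 148))²)/(-46306359 - (-149 + (122 + 148))³ + 443*(-149 + (122 + 148))² + 97917*(-149 + (122 + 148))))) = 1/(√((112776 - (-149 + 270)⁴ - 46184735*(-149 + 270) + 442*(-149 + 270)³ + 97978*(-149 + 270)²)/(-46306359 - (-149 + 270)³ + 443*(-149 + 270)² + 97917*(-149 + 270)))) = 1/(√((112776 - 1*121⁴ - 46184735*121 + 442*121³ + 97978*121²)/(-46306359 - 1*121³ + 443*121² + 97917*121))) = 1/(√((112776 - 1*214358881 - 5588352935 + 442*1771561 + 97978*14641)/(-46306359 - 1*1771561 + 443*14641 + 11847957))) = 1/(√((112776 - 214358881 - 5588352935 + 783029962 + 1434495898)/(-46306359 - 1771561 + 6485963 + 11847957))) = 1/(√(-3585073180/(-29744000))) = 1/(√(-1/29744000*(-3585073180))) = 1/(√(13788743/114400)) = 1/(√3943580498/5720) = 20*√3943580498/13788743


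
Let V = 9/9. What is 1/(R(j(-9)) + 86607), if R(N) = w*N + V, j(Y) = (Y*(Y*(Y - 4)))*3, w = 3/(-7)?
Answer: 7/615733 ≈ 1.1369e-5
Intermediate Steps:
V = 1 (V = 9*(⅑) = 1)
w = -3/7 (w = 3*(-⅐) = -3/7 ≈ -0.42857)
j(Y) = 3*Y²*(-4 + Y) (j(Y) = (Y*(Y*(-4 + Y)))*3 = (Y²*(-4 + Y))*3 = 3*Y²*(-4 + Y))
R(N) = 1 - 3*N/7 (R(N) = -3*N/7 + 1 = 1 - 3*N/7)
1/(R(j(-9)) + 86607) = 1/((1 - 9*(-9)²*(-4 - 9)/7) + 86607) = 1/((1 - 9*81*(-13)/7) + 86607) = 1/((1 - 3/7*(-3159)) + 86607) = 1/((1 + 9477/7) + 86607) = 1/(9484/7 + 86607) = 1/(615733/7) = 7/615733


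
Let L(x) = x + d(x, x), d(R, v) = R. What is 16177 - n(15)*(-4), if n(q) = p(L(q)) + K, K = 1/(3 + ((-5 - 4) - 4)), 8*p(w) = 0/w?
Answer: 80883/5 ≈ 16177.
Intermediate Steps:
L(x) = 2*x (L(x) = x + x = 2*x)
p(w) = 0 (p(w) = (0/w)/8 = (⅛)*0 = 0)
K = -⅒ (K = 1/(3 + (-9 - 4)) = 1/(3 - 13) = 1/(-10) = -⅒ ≈ -0.10000)
n(q) = -⅒ (n(q) = 0 - ⅒ = -⅒)
16177 - n(15)*(-4) = 16177 - (-1)*(-4)/10 = 16177 - 1*⅖ = 16177 - ⅖ = 80883/5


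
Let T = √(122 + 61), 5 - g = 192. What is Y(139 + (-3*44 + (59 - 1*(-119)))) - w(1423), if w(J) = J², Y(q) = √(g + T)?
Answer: -2024929 + I*√(187 - √183) ≈ -2.0249e+6 + 13.171*I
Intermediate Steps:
g = -187 (g = 5 - 1*192 = 5 - 192 = -187)
T = √183 ≈ 13.528
Y(q) = √(-187 + √183)
Y(139 + (-3*44 + (59 - 1*(-119)))) - w(1423) = √(-187 + √183) - 1*1423² = √(-187 + √183) - 1*2024929 = √(-187 + √183) - 2024929 = -2024929 + √(-187 + √183)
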